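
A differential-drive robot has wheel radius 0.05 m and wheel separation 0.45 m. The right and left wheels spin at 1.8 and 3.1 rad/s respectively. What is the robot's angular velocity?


vR = r*wR = 0.05*1.8 = 0.09 m/s
vL = r*wL = 0.05*3.1 = 0.155 m/s
v = (vR+vL)/2 = 0.1225 m/s
omega = (vR-vL)/L = -0.1444 rad/s
angular velocity = -0.1444 rad/s


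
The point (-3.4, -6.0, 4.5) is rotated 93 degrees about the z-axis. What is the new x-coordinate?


Rotation about z-axis: x' = x*cos(theta) - y*sin(theta)
= -3.4 * -0.0523 - -6.0 * 0.9986
= 6.1697


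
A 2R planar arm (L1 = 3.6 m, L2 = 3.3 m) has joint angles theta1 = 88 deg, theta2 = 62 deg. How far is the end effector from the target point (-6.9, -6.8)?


End effector via forward kinematics:
x = L1*cos(t1) + L2*cos(t1+t2) = -2.7322
y = L1*sin(t1) + L2*sin(t1+t2) = 5.2478
Distance to target:
d = sqrt((-6.9 - -2.7322)^2 + (-6.8 - 5.2478)^2)
= sqrt(17.3702 + 145.1497)
= 12.7483 m


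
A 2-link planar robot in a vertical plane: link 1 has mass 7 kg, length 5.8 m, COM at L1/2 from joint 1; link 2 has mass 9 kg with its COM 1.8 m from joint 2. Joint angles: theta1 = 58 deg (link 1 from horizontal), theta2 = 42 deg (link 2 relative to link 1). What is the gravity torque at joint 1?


Horizontal distance from joint 1 to link-1 COM:
  x_c1 = (L1/2)*cos(t1) = 2.9 * 0.5299 = 1.5368 m
Horizontal distance from joint 1 to link-2 COM:
  x_c2 = L1*cos(t1) + Lc2*cos(t1+t2)
       = 5.8*0.5299 + 1.8*-0.1736 = 2.761 m
tau1 = m1*g*x_c1 + m2*g*x_c2
     = 7*9.81*1.5368 + 9*9.81*2.761
     = 105.5297 + 243.7656
     = 349.2953 Nm


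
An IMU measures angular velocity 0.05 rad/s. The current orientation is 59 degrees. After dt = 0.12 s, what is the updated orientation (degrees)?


delta_theta = w * dt = 0.05 * 0.12 = 0.006 rad
= 0.3438 deg
theta_new = 59 + 0.3438 = 59.3438 deg


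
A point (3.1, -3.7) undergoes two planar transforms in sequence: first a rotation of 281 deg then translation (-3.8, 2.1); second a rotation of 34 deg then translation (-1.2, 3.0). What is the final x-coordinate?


After transform 1:
x1 = cos(281)*3.1 - sin(281)*-3.7 + -3.8 = -6.8405
y1 = sin(281)*3.1 + cos(281)*-3.7 + 2.1 = -1.649
After transform 2:
x2 = cos(34)*-6.8405 - sin(34)*-1.649 + -1.2
= -5.9489


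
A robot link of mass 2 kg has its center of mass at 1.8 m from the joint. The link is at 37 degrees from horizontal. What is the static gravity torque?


tau = m*g*L*cos(angle)
= 2 * 9.81 * 1.8 * cos(37 deg)
= 2 * 9.81 * 1.8 * 0.7986
= 28.2046 Nm


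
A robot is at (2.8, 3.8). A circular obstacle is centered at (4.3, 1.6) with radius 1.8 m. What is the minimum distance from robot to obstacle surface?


center_dist = sqrt((2.8-4.3)^2 + (3.8-1.6)^2)
= sqrt(2.25 + 4.84)
= 2.6627
min_dist = center_dist - radius = 2.6627 - 1.8 = 0.8627 m


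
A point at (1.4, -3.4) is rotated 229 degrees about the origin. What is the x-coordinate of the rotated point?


x' = x*cos(theta) - y*sin(theta)
cos(229 deg) = -0.6561, sin(229 deg) = -0.7547
x' = 1.4 * -0.6561 - -3.4 * -0.7547
= -0.9185 - 2.566
= -3.4845


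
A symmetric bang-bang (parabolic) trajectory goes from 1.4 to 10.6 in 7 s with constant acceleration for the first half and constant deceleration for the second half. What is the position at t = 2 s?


Symmetric rest-to-rest: each phase covers (pf-p0)/2 in time T/2. 0.5*a*(T/2)^2 = (pf-p0)/2 => a = 4*(pf-p0)/T^2
a = 4*(10.6-1.4)/7^2 = 0.751
t = 2 is in the acceleration phase (t <= T/2).
p = p0 + 0.5*a*t^2 = 1.4 + 0.5*0.751*2^2
= 2.902


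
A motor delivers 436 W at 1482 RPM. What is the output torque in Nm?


omega = 1482 * 2*pi/60 = 155.1947 rad/s
tau = P / omega = 436 / 155.1947
= 2.8094 Nm


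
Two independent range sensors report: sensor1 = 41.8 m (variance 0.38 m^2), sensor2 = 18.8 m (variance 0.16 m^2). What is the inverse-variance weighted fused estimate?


w1 = (1/var1) / (1/var1 + 1/var2)
   = 2.6316 / (2.6316 + 6.25) = 0.2963
w2 = 1 - w1 = 0.7037
fused = w1*s1 + w2*s2 = 12.3852 + 13.2296
= 25.6148 m


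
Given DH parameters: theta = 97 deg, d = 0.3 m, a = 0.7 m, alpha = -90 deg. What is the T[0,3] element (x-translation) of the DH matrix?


T[0,3] = a * cos(theta)
= 0.7 * cos(97 deg)
= 0.7 * -0.1219
= -0.0853


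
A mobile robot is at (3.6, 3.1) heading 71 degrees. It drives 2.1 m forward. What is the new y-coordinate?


y_new = y0 + d*sin(theta)
= 3.1 + 2.1*sin(71)
= 3.1 + 1.9856
= 5.0856


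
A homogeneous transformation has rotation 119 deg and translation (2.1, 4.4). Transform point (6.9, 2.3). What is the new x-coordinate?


x' = cos(theta)*px - sin(theta)*py + tx
= -0.4848*6.9 - 0.8746*2.3 + 2.1
= -3.2568


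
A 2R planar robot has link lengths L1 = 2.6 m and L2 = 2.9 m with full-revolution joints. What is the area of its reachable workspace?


r_max = L1 + L2 = 5.5 m
r_min = |L1 - L2| = 0.3 m
Area = pi*(r_max^2 - r_min^2)
= pi*(30.25 - 0.09)
= pi * 30.16
= 94.7504 m^2


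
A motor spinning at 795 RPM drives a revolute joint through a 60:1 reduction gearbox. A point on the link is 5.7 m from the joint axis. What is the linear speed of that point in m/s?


omega_motor = 795 * 2*pi/60 = 83.2522 rad/s
omega_joint = omega_motor / 60 = 1.3875 rad/s
v = omega_joint * r = 1.3875 * 5.7
= 7.909 m/s


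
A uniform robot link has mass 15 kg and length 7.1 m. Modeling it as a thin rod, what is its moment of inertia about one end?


I = (1/3) * m * L^2
= (1/3) * 15 * 7.1^2
= 0.333333 * 15 * 50.41
= 252.05 kg*m^2


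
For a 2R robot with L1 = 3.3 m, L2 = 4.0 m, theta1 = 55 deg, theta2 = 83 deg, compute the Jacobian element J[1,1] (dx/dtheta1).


J[1,1] = -L1*sin(t1) - L2*sin(t1+t2)
= -3.3*sin(55) - 4.0*sin(138)
= -5.3797


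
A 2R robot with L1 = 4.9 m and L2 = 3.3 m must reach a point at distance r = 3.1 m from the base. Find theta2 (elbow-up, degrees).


cos(theta2) = (r^2 - L1^2 - L2^2) / (2*L1*L2)
cos(theta2) = (9.61 - 24.01 - 10.89) / 32.34
cos(theta2) = -0.782004
theta2 = 141.4444 degrees


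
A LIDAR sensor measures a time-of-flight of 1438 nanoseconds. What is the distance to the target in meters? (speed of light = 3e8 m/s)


tof = 1438 ns = 1.438e-06 s
dist = c * tof / 2
= 3e8 * 1.438e-06 / 2
= 215.7 m


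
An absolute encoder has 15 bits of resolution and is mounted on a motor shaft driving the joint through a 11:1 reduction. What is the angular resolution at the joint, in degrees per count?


counts = 2^15 = 32768
effective counts at joint = 32768 * 11 = 360448
resolution = 360 / 360448
= 9.9876e-04 deg/count


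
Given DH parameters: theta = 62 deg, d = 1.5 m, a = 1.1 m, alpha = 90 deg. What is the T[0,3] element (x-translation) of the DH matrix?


T[0,3] = a * cos(theta)
= 1.1 * cos(62 deg)
= 1.1 * 0.4695
= 0.5164


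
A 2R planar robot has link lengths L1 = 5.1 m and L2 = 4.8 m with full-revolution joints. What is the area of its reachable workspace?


r_max = L1 + L2 = 9.9 m
r_min = |L1 - L2| = 0.3 m
Area = pi*(r_max^2 - r_min^2)
= pi*(98.01 - 0.09)
= pi * 97.92
= 307.6248 m^2


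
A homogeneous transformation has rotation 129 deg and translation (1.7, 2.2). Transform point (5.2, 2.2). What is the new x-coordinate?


x' = cos(theta)*px - sin(theta)*py + tx
= -0.6293*5.2 - 0.7771*2.2 + 1.7
= -3.2822


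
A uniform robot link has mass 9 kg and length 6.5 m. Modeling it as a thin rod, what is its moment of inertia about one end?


I = (1/3) * m * L^2
= (1/3) * 9 * 6.5^2
= 0.333333 * 9 * 42.25
= 126.75 kg*m^2


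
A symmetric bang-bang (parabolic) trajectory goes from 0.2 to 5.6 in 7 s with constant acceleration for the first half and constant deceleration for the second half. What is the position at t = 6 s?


Symmetric rest-to-rest: each phase covers (pf-p0)/2 in time T/2. 0.5*a*(T/2)^2 = (pf-p0)/2 => a = 4*(pf-p0)/T^2
a = 4*(5.6-0.2)/7^2 = 0.4408
t = 6 is in the deceleration phase (t > T/2).
p = pf - 0.5*a*(T-t)^2 = 5.6 - 0.5*0.4408*1^2
= 5.3796


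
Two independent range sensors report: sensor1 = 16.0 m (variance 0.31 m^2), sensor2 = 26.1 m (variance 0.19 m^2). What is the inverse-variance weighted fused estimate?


w1 = (1/var1) / (1/var1 + 1/var2)
   = 3.2258 / (3.2258 + 5.2632) = 0.38
w2 = 1 - w1 = 0.62
fused = w1*s1 + w2*s2 = 6.08 + 16.182
= 22.262 m


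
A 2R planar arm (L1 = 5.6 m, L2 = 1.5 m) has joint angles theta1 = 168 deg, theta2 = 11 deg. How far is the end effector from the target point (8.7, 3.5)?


End effector via forward kinematics:
x = L1*cos(t1) + L2*cos(t1+t2) = -6.9774
y = L1*sin(t1) + L2*sin(t1+t2) = 1.1905
Distance to target:
d = sqrt((8.7 - -6.9774)^2 + (3.5 - 1.1905)^2)
= sqrt(245.7808 + 5.3339)
= 15.8466 m


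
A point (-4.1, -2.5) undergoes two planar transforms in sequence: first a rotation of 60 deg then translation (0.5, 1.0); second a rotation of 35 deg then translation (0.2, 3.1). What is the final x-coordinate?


After transform 1:
x1 = cos(60)*-4.1 - sin(60)*-2.5 + 0.5 = 0.6151
y1 = sin(60)*-4.1 + cos(60)*-2.5 + 1.0 = -3.8007
After transform 2:
x2 = cos(35)*0.6151 - sin(35)*-3.8007 + 0.2
= 2.8838


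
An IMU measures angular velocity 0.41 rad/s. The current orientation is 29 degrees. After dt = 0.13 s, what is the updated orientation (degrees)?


delta_theta = w * dt = 0.41 * 0.13 = 0.0533 rad
= 3.0539 deg
theta_new = 29 + 3.0539 = 32.0539 deg


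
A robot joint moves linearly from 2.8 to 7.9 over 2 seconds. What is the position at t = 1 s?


s = t/T = 1/2 = 0.5
p(t) = p0 + (pf-p0)*s
= 2.8 + (7.9 - 2.8) * 0.5
= 5.35


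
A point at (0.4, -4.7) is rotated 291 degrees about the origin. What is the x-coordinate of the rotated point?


x' = x*cos(theta) - y*sin(theta)
cos(291 deg) = 0.3584, sin(291 deg) = -0.9336
x' = 0.4 * 0.3584 - -4.7 * -0.9336
= 0.1433 - 4.3878
= -4.2445


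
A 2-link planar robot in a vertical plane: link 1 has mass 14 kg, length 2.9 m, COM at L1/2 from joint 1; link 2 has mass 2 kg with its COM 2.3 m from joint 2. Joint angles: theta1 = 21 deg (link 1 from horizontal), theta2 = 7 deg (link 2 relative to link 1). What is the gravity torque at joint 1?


Horizontal distance from joint 1 to link-1 COM:
  x_c1 = (L1/2)*cos(t1) = 1.45 * 0.9336 = 1.3537 m
Horizontal distance from joint 1 to link-2 COM:
  x_c2 = L1*cos(t1) + Lc2*cos(t1+t2)
       = 2.9*0.9336 + 2.3*0.8829 = 4.7382 m
tau1 = m1*g*x_c1 + m2*g*x_c2
     = 14*9.81*1.3537 + 2*9.81*4.7382
     = 185.916 + 92.9628
     = 278.8788 Nm


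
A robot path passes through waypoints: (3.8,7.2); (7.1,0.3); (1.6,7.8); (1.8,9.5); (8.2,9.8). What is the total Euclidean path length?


Segment lengths:
  seg1 = sqrt((3.3)^2 + (-6.9)^2) = 7.6485
  seg2 = sqrt((-5.5)^2 + (7.5)^2) = 9.3005
  seg3 = sqrt((0.2)^2 + (1.7)^2) = 1.7117
  seg4 = sqrt((6.4)^2 + (0.3)^2) = 6.407
Total = 25.0678


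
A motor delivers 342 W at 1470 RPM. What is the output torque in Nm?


omega = 1470 * 2*pi/60 = 153.938 rad/s
tau = P / omega = 342 / 153.938
= 2.2217 Nm


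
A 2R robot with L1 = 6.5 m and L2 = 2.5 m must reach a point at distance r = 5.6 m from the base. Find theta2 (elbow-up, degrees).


cos(theta2) = (r^2 - L1^2 - L2^2) / (2*L1*L2)
cos(theta2) = (31.36 - 42.25 - 6.25) / 32.5
cos(theta2) = -0.527385
theta2 = 121.8289 degrees


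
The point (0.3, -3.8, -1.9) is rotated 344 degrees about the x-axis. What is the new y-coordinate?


Rotation about x-axis: y' = y*cos(theta) - z*sin(theta)
= -3.8 * 0.9613 - -1.9 * -0.2756
= -4.1765


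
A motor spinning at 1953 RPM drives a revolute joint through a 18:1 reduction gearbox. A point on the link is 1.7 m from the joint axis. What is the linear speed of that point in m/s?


omega_motor = 1953 * 2*pi/60 = 204.5177 rad/s
omega_joint = omega_motor / 18 = 11.3621 rad/s
v = omega_joint * r = 11.3621 * 1.7
= 19.3156 m/s


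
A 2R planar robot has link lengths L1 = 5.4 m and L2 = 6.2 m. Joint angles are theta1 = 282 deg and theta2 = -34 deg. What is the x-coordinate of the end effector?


Convert angles to radians: theta1 = 4.9218, theta2 = -0.5934
x = L1*cos(theta1) + L2*cos(theta1+theta2)
x = 1.1227 + -2.3226
x = -1.1998


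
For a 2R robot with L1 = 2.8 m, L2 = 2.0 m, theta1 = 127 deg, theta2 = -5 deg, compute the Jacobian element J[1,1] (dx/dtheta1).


J[1,1] = -L1*sin(t1) - L2*sin(t1+t2)
= -2.8*sin(127) - 2.0*sin(122)
= -3.9323


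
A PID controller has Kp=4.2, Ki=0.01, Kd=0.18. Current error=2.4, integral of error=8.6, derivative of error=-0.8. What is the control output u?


u = Kp*e + Ki*int(e) + Kd*de/dt
= 4.2*2.4 + 0.01*8.6 + 0.18*(-0.8)
= 10.08 + 0.086 + -0.144
= 10.022


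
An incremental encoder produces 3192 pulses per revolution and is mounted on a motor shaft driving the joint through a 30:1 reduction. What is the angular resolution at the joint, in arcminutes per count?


counts per rev = 3192
effective counts at joint = 3192 * 30 = 95760
resolution = 360*60 / 95760
= 0.2256 arcmin/count


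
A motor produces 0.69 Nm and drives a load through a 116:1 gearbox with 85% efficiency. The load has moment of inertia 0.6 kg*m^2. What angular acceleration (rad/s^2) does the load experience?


tau_out = tau_motor * N * eta
= 0.69 * 116 * 0.85 = 68.034 Nm
alpha = tau_out / I = 68.034 / 0.6
= 113.39 rad/s^2


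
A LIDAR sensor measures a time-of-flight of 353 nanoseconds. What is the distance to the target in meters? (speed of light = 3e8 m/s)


tof = 353 ns = 3.53e-07 s
dist = c * tof / 2
= 3e8 * 3.53e-07 / 2
= 52.95 m


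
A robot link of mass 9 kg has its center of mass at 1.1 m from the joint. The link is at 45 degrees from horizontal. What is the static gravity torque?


tau = m*g*L*cos(angle)
= 9 * 9.81 * 1.1 * cos(45 deg)
= 9 * 9.81 * 1.1 * 0.7071
= 68.6735 Nm


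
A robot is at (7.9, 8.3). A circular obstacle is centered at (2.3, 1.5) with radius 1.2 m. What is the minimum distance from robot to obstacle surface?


center_dist = sqrt((7.9-2.3)^2 + (8.3-1.5)^2)
= sqrt(31.36 + 46.24)
= 8.8091
min_dist = center_dist - radius = 8.8091 - 1.2 = 7.6091 m


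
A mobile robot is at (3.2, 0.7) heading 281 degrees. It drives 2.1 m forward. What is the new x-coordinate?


x_new = x0 + d*cos(theta)
= 3.2 + 2.1*cos(281)
= 3.2 + 0.4007
= 3.6007


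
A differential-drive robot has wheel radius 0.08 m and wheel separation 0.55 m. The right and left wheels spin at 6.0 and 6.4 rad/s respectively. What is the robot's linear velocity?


vR = r*wR = 0.08*6.0 = 0.48 m/s
vL = r*wL = 0.08*6.4 = 0.512 m/s
v = (vR+vL)/2 = 0.496 m/s
omega = (vR-vL)/L = -0.0582 rad/s
linear velocity = 0.496 m/s


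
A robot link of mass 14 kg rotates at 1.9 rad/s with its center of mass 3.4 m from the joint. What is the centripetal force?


F = m * omega^2 * r
= 14 * 1.9^2 * 3.4
= 14 * 3.61 * 3.4
= 171.836 N


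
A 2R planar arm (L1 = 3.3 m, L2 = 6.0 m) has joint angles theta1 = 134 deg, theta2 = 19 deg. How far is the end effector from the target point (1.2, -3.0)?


End effector via forward kinematics:
x = L1*cos(t1) + L2*cos(t1+t2) = -7.6384
y = L1*sin(t1) + L2*sin(t1+t2) = 5.0978
Distance to target:
d = sqrt((1.2 - -7.6384)^2 + (-3.0 - 5.0978)^2)
= sqrt(78.1175 + 65.5738)
= 11.9871 m


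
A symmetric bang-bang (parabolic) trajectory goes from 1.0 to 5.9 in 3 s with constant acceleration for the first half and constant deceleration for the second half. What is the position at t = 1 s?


Symmetric rest-to-rest: each phase covers (pf-p0)/2 in time T/2. 0.5*a*(T/2)^2 = (pf-p0)/2 => a = 4*(pf-p0)/T^2
a = 4*(5.9-1.0)/3^2 = 2.1778
t = 1 is in the acceleration phase (t <= T/2).
p = p0 + 0.5*a*t^2 = 1.0 + 0.5*2.1778*1^2
= 2.0889


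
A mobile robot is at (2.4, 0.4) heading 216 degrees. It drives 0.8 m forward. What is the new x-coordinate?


x_new = x0 + d*cos(theta)
= 2.4 + 0.8*cos(216)
= 2.4 + -0.6472
= 1.7528


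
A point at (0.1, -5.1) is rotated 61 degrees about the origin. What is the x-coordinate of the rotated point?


x' = x*cos(theta) - y*sin(theta)
cos(61 deg) = 0.4848, sin(61 deg) = 0.8746
x' = 0.1 * 0.4848 - -5.1 * 0.8746
= 0.0485 - -4.4606
= 4.509


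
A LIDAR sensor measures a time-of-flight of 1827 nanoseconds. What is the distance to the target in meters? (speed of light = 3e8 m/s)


tof = 1827 ns = 1.827e-06 s
dist = c * tof / 2
= 3e8 * 1.827e-06 / 2
= 274.05 m


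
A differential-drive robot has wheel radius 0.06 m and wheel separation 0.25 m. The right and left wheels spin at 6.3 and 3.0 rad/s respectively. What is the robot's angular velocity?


vR = r*wR = 0.06*6.3 = 0.378 m/s
vL = r*wL = 0.06*3.0 = 0.18 m/s
v = (vR+vL)/2 = 0.279 m/s
omega = (vR-vL)/L = 0.792 rad/s
angular velocity = 0.792 rad/s


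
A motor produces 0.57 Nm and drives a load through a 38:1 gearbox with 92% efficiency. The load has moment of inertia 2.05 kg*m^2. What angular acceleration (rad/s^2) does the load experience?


tau_out = tau_motor * N * eta
= 0.57 * 38 * 0.92 = 19.9272 Nm
alpha = tau_out / I = 19.9272 / 2.05
= 9.7206 rad/s^2


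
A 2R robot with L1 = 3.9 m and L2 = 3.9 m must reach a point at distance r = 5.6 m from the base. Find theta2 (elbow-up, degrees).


cos(theta2) = (r^2 - L1^2 - L2^2) / (2*L1*L2)
cos(theta2) = (31.36 - 15.21 - 15.21) / 30.42
cos(theta2) = 0.030901
theta2 = 88.2292 degrees


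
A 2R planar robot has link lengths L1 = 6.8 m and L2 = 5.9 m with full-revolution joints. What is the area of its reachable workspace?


r_max = L1 + L2 = 12.7 m
r_min = |L1 - L2| = 0.9 m
Area = pi*(r_max^2 - r_min^2)
= pi*(161.29 - 0.81)
= pi * 160.48
= 504.1628 m^2


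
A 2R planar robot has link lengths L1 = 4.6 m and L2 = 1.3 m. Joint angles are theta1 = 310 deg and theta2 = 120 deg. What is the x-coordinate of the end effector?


Convert angles to radians: theta1 = 5.4105, theta2 = 2.0944
x = L1*cos(theta1) + L2*cos(theta1+theta2)
x = 2.9568 + 0.4446
x = 3.4014


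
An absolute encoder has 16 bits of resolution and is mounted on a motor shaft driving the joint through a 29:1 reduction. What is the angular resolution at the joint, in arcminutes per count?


counts = 2^16 = 65536
effective counts at joint = 65536 * 29 = 1900544
resolution = 360*60 / 1900544
= 0.0114 arcmin/count


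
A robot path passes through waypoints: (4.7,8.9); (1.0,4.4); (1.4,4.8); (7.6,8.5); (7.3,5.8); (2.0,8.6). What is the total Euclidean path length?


Segment lengths:
  seg1 = sqrt((-3.7)^2 + (-4.5)^2) = 5.8258
  seg2 = sqrt((0.4)^2 + (0.4)^2) = 0.5657
  seg3 = sqrt((6.2)^2 + (3.7)^2) = 7.2201
  seg4 = sqrt((-0.3)^2 + (-2.7)^2) = 2.7166
  seg5 = sqrt((-5.3)^2 + (2.8)^2) = 5.9942
Total = 22.3224


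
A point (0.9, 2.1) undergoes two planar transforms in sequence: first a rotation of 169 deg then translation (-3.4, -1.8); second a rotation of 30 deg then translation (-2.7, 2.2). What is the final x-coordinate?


After transform 1:
x1 = cos(169)*0.9 - sin(169)*2.1 + -3.4 = -4.6842
y1 = sin(169)*0.9 + cos(169)*2.1 + -1.8 = -3.6897
After transform 2:
x2 = cos(30)*-4.6842 - sin(30)*-3.6897 + -2.7
= -4.9118


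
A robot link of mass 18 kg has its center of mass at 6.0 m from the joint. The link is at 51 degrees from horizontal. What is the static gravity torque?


tau = m*g*L*cos(angle)
= 18 * 9.81 * 6.0 * cos(51 deg)
= 18 * 9.81 * 6.0 * 0.6293
= 666.7524 Nm


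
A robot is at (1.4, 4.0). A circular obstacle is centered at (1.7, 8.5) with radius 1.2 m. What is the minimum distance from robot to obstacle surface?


center_dist = sqrt((1.4-1.7)^2 + (4.0-8.5)^2)
= sqrt(0.09 + 20.25)
= 4.51
min_dist = center_dist - radius = 4.51 - 1.2 = 3.31 m


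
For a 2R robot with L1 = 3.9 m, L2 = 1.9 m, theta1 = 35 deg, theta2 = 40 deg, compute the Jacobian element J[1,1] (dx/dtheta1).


J[1,1] = -L1*sin(t1) - L2*sin(t1+t2)
= -3.9*sin(35) - 1.9*sin(75)
= -4.0722


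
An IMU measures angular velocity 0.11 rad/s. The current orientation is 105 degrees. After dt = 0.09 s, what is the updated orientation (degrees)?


delta_theta = w * dt = 0.11 * 0.09 = 0.0099 rad
= 0.5672 deg
theta_new = 105 + 0.5672 = 105.5672 deg


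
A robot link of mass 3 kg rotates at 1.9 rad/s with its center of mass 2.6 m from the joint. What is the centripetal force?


F = m * omega^2 * r
= 3 * 1.9^2 * 2.6
= 3 * 3.61 * 2.6
= 28.158 N


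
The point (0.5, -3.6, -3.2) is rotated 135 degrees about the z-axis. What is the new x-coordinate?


Rotation about z-axis: x' = x*cos(theta) - y*sin(theta)
= 0.5 * -0.7071 - -3.6 * 0.7071
= 2.192


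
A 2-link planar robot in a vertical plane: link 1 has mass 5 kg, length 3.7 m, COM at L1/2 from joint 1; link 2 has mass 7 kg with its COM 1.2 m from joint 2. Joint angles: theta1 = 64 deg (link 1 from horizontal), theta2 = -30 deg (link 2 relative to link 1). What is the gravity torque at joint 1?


Horizontal distance from joint 1 to link-1 COM:
  x_c1 = (L1/2)*cos(t1) = 1.85 * 0.4384 = 0.811 m
Horizontal distance from joint 1 to link-2 COM:
  x_c2 = L1*cos(t1) + Lc2*cos(t1+t2)
       = 3.7*0.4384 + 1.2*0.829 = 2.6168 m
tau1 = m1*g*x_c1 + m2*g*x_c2
     = 5*9.81*0.811 + 7*9.81*2.6168
     = 39.7789 + 179.6969
     = 219.4758 Nm


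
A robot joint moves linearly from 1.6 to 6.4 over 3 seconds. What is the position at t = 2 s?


s = t/T = 2/3 = 0.6667
p(t) = p0 + (pf-p0)*s
= 1.6 + (6.4 - 1.6) * 0.6667
= 4.8


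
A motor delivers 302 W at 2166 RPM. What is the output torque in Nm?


omega = 2166 * 2*pi/60 = 226.823 rad/s
tau = P / omega = 302 / 226.823
= 1.3314 Nm


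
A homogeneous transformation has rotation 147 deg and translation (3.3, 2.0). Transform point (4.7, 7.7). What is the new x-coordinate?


x' = cos(theta)*px - sin(theta)*py + tx
= -0.8387*4.7 - 0.5446*7.7 + 3.3
= -4.8355


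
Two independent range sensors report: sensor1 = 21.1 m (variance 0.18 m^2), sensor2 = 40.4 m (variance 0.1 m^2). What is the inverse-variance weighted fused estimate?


w1 = (1/var1) / (1/var1 + 1/var2)
   = 5.5556 / (5.5556 + 10.0) = 0.3571
w2 = 1 - w1 = 0.6429
fused = w1*s1 + w2*s2 = 7.5357 + 25.9714
= 33.5071 m


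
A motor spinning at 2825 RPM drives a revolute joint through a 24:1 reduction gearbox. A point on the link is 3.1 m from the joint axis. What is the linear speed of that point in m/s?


omega_motor = 2825 * 2*pi/60 = 295.8333 rad/s
omega_joint = omega_motor / 24 = 12.3264 rad/s
v = omega_joint * r = 12.3264 * 3.1
= 38.2118 m/s


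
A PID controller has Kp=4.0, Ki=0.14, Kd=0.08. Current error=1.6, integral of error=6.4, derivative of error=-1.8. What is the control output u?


u = Kp*e + Ki*int(e) + Kd*de/dt
= 4.0*1.6 + 0.14*6.4 + 0.08*(-1.8)
= 6.4 + 0.896 + -0.144
= 7.152


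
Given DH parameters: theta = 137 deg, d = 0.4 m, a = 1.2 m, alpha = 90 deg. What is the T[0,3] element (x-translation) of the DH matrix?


T[0,3] = a * cos(theta)
= 1.2 * cos(137 deg)
= 1.2 * -0.7314
= -0.8776


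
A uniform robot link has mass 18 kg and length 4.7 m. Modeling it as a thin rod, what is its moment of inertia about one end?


I = (1/3) * m * L^2
= (1/3) * 18 * 4.7^2
= 0.333333 * 18 * 22.09
= 132.54 kg*m^2


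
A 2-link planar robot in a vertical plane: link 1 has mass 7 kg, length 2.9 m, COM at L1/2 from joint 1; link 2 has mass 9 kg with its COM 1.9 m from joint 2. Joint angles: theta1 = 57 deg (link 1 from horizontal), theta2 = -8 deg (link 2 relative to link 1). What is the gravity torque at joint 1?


Horizontal distance from joint 1 to link-1 COM:
  x_c1 = (L1/2)*cos(t1) = 1.45 * 0.5446 = 0.7897 m
Horizontal distance from joint 1 to link-2 COM:
  x_c2 = L1*cos(t1) + Lc2*cos(t1+t2)
       = 2.9*0.5446 + 1.9*0.6561 = 2.826 m
tau1 = m1*g*x_c1 + m2*g*x_c2
     = 7*9.81*0.7897 + 9*9.81*2.826
     = 54.2305 + 249.5045
     = 303.735 Nm


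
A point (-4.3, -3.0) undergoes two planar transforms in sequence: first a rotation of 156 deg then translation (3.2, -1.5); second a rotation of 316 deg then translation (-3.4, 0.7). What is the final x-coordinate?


After transform 1:
x1 = cos(156)*-4.3 - sin(156)*-3.0 + 3.2 = 8.3485
y1 = sin(156)*-4.3 + cos(156)*-3.0 + -1.5 = -0.5083
After transform 2:
x2 = cos(316)*8.3485 - sin(316)*-0.5083 + -3.4
= 2.2523


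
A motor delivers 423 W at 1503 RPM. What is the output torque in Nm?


omega = 1503 * 2*pi/60 = 157.3938 rad/s
tau = P / omega = 423 / 157.3938
= 2.6875 Nm


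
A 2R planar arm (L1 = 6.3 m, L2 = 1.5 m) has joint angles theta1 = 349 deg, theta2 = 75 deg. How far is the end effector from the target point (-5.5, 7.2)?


End effector via forward kinematics:
x = L1*cos(t1) + L2*cos(t1+t2) = 6.8418
y = L1*sin(t1) + L2*sin(t1+t2) = 0.1461
Distance to target:
d = sqrt((-5.5 - 6.8418)^2 + (7.2 - 0.1461)^2)
= sqrt(152.3202 + 49.7576)
= 14.2154 m


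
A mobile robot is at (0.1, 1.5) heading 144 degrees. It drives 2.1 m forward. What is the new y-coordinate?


y_new = y0 + d*sin(theta)
= 1.5 + 2.1*sin(144)
= 1.5 + 1.2343
= 2.7343


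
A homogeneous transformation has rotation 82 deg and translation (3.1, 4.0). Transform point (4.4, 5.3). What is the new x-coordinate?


x' = cos(theta)*px - sin(theta)*py + tx
= 0.1392*4.4 - 0.9903*5.3 + 3.1
= -1.5361


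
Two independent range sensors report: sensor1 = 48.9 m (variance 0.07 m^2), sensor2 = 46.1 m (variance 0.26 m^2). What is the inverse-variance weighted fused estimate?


w1 = (1/var1) / (1/var1 + 1/var2)
   = 14.2857 / (14.2857 + 3.8462) = 0.7879
w2 = 1 - w1 = 0.2121
fused = w1*s1 + w2*s2 = 38.5273 + 9.7788
= 48.3061 m


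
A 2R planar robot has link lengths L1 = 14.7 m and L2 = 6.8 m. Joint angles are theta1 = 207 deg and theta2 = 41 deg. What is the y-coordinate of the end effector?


Convert angles to radians: theta1 = 3.6128, theta2 = 0.7156
y = L1*sin(theta1) + L2*sin(theta1+theta2)
y = -6.6737 + -6.3049
y = -12.9785


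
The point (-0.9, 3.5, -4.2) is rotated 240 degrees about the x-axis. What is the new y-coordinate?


Rotation about x-axis: y' = y*cos(theta) - z*sin(theta)
= 3.5 * -0.5 - -4.2 * -0.866
= -5.3873


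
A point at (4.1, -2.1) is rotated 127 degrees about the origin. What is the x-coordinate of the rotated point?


x' = x*cos(theta) - y*sin(theta)
cos(127 deg) = -0.6018, sin(127 deg) = 0.7986
x' = 4.1 * -0.6018 - -2.1 * 0.7986
= -2.4674 - -1.6771
= -0.7903


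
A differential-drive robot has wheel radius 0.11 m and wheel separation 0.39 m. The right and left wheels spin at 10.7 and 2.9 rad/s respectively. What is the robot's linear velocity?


vR = r*wR = 0.11*10.7 = 1.177 m/s
vL = r*wL = 0.11*2.9 = 0.319 m/s
v = (vR+vL)/2 = 0.748 m/s
omega = (vR-vL)/L = 2.2 rad/s
linear velocity = 0.748 m/s


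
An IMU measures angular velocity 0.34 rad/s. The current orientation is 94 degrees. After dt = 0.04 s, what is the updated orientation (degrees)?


delta_theta = w * dt = 0.34 * 0.04 = 0.0136 rad
= 0.7792 deg
theta_new = 94 + 0.7792 = 94.7792 deg


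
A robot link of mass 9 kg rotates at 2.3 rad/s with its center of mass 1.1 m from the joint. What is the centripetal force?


F = m * omega^2 * r
= 9 * 2.3^2 * 1.1
= 9 * 5.29 * 1.1
= 52.371 N


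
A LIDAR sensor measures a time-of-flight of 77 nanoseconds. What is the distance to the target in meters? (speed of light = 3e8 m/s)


tof = 77 ns = 7.7e-08 s
dist = c * tof / 2
= 3e8 * 7.7e-08 / 2
= 11.55 m


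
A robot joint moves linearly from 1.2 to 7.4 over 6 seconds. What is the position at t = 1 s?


s = t/T = 1/6 = 0.1667
p(t) = p0 + (pf-p0)*s
= 1.2 + (7.4 - 1.2) * 0.1667
= 2.2333


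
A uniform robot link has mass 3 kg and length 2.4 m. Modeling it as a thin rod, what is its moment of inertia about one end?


I = (1/3) * m * L^2
= (1/3) * 3 * 2.4^2
= 0.333333 * 3 * 5.76
= 5.76 kg*m^2


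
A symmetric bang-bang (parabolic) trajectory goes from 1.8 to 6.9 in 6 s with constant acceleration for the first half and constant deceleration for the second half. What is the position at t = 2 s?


Symmetric rest-to-rest: each phase covers (pf-p0)/2 in time T/2. 0.5*a*(T/2)^2 = (pf-p0)/2 => a = 4*(pf-p0)/T^2
a = 4*(6.9-1.8)/6^2 = 0.5667
t = 2 is in the acceleration phase (t <= T/2).
p = p0 + 0.5*a*t^2 = 1.8 + 0.5*0.5667*2^2
= 2.9333


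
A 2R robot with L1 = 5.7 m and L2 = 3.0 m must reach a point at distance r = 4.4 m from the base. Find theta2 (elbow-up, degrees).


cos(theta2) = (r^2 - L1^2 - L2^2) / (2*L1*L2)
cos(theta2) = (19.36 - 32.49 - 9.0) / 34.2
cos(theta2) = -0.647076
theta2 = 130.3215 degrees


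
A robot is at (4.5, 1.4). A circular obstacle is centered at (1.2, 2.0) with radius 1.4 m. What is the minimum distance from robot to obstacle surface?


center_dist = sqrt((4.5-1.2)^2 + (1.4-2.0)^2)
= sqrt(10.89 + 0.36)
= 3.3541
min_dist = center_dist - radius = 3.3541 - 1.4 = 1.9541 m


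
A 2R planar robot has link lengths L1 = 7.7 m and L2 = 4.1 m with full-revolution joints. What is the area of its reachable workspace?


r_max = L1 + L2 = 11.8 m
r_min = |L1 - L2| = 3.6 m
Area = pi*(r_max^2 - r_min^2)
= pi*(139.24 - 12.96)
= pi * 126.28
= 396.7203 m^2


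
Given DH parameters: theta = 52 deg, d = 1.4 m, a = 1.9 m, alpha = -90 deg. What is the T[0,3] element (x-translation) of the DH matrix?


T[0,3] = a * cos(theta)
= 1.9 * cos(52 deg)
= 1.9 * 0.6157
= 1.1698


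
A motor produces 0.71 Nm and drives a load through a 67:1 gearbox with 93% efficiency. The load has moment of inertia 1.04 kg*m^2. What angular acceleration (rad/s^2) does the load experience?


tau_out = tau_motor * N * eta
= 0.71 * 67 * 0.93 = 44.2401 Nm
alpha = tau_out / I = 44.2401 / 1.04
= 42.5386 rad/s^2


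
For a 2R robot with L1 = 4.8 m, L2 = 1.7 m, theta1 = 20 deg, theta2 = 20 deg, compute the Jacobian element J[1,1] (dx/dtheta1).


J[1,1] = -L1*sin(t1) - L2*sin(t1+t2)
= -4.8*sin(20) - 1.7*sin(40)
= -2.7344


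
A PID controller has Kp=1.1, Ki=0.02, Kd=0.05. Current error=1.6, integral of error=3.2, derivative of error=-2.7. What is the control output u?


u = Kp*e + Ki*int(e) + Kd*de/dt
= 1.1*1.6 + 0.02*3.2 + 0.05*(-2.7)
= 1.76 + 0.064 + -0.135
= 1.689


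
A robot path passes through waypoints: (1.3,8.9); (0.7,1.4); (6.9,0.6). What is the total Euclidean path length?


Segment lengths:
  seg1 = sqrt((-0.6)^2 + (-7.5)^2) = 7.524
  seg2 = sqrt((6.2)^2 + (-0.8)^2) = 6.2514
Total = 13.7754


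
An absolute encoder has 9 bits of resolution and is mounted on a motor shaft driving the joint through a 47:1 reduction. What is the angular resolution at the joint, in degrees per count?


counts = 2^9 = 512
effective counts at joint = 512 * 47 = 24064
resolution = 360 / 24064
= 0.015 deg/count


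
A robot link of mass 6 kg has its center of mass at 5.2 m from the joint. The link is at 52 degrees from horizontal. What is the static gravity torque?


tau = m*g*L*cos(angle)
= 6 * 9.81 * 5.2 * cos(52 deg)
= 6 * 9.81 * 5.2 * 0.6157
= 188.4367 Nm


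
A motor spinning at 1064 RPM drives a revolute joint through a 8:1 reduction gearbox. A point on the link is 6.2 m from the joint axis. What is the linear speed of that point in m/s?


omega_motor = 1064 * 2*pi/60 = 111.4218 rad/s
omega_joint = omega_motor / 8 = 13.9277 rad/s
v = omega_joint * r = 13.9277 * 6.2
= 86.3519 m/s


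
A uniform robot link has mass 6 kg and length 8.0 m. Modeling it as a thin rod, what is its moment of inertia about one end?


I = (1/3) * m * L^2
= (1/3) * 6 * 8.0^2
= 0.333333 * 6 * 64.0
= 128.0 kg*m^2


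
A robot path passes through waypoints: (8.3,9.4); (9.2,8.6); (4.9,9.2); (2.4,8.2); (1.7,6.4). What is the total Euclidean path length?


Segment lengths:
  seg1 = sqrt((0.9)^2 + (-0.8)^2) = 1.2042
  seg2 = sqrt((-4.3)^2 + (0.6)^2) = 4.3417
  seg3 = sqrt((-2.5)^2 + (-1.0)^2) = 2.6926
  seg4 = sqrt((-0.7)^2 + (-1.8)^2) = 1.9313
Total = 10.1697


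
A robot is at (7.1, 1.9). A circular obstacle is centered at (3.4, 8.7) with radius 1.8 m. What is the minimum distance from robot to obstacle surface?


center_dist = sqrt((7.1-3.4)^2 + (1.9-8.7)^2)
= sqrt(13.69 + 46.24)
= 7.7414
min_dist = center_dist - radius = 7.7414 - 1.8 = 5.9414 m


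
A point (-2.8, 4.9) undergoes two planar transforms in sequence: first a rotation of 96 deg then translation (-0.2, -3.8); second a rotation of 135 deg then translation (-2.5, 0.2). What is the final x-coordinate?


After transform 1:
x1 = cos(96)*-2.8 - sin(96)*4.9 + -0.2 = -4.7805
y1 = sin(96)*-2.8 + cos(96)*4.9 + -3.8 = -7.0969
After transform 2:
x2 = cos(135)*-4.7805 - sin(135)*-7.0969 + -2.5
= 5.8985


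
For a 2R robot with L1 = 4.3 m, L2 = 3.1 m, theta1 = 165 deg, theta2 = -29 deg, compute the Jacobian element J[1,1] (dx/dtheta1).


J[1,1] = -L1*sin(t1) - L2*sin(t1+t2)
= -4.3*sin(165) - 3.1*sin(136)
= -3.2664


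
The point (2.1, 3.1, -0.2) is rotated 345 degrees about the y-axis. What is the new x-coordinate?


Rotation about y-axis: x' = x*cos(theta) + z*sin(theta)
= 2.1 * 0.9659 + -0.2 * -0.2588
= 2.0802


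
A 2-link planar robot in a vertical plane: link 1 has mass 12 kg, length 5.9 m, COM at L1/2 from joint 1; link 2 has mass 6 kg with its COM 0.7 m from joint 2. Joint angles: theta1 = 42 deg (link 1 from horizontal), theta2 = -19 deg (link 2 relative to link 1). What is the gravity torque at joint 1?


Horizontal distance from joint 1 to link-1 COM:
  x_c1 = (L1/2)*cos(t1) = 2.95 * 0.7431 = 2.1923 m
Horizontal distance from joint 1 to link-2 COM:
  x_c2 = L1*cos(t1) + Lc2*cos(t1+t2)
       = 5.9*0.7431 + 0.7*0.9205 = 5.0289 m
tau1 = m1*g*x_c1 + m2*g*x_c2
     = 12*9.81*2.1923 + 6*9.81*5.0289
     = 258.0749 + 296.0015
     = 554.0764 Nm


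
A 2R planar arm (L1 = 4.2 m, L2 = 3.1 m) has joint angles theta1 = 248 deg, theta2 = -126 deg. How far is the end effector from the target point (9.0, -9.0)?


End effector via forward kinematics:
x = L1*cos(t1) + L2*cos(t1+t2) = -3.2161
y = L1*sin(t1) + L2*sin(t1+t2) = -1.2652
Distance to target:
d = sqrt((9.0 - -3.2161)^2 + (-9.0 - -1.2652)^2)
= sqrt(149.233 + 59.8268)
= 14.4589 m


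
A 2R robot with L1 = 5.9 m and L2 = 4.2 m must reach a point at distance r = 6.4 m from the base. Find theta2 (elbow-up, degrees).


cos(theta2) = (r^2 - L1^2 - L2^2) / (2*L1*L2)
cos(theta2) = (40.96 - 34.81 - 17.64) / 49.56
cos(theta2) = -0.23184
theta2 = 103.4054 degrees


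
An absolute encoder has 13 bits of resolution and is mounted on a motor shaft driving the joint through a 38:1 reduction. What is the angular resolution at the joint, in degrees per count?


counts = 2^13 = 8192
effective counts at joint = 8192 * 38 = 311296
resolution = 360 / 311296
= 0.0012 deg/count


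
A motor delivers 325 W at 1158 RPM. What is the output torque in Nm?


omega = 1158 * 2*pi/60 = 121.2655 rad/s
tau = P / omega = 325 / 121.2655
= 2.6801 Nm


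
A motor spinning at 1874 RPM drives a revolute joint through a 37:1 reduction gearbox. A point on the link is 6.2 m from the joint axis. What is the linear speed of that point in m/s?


omega_motor = 1874 * 2*pi/60 = 196.2448 rad/s
omega_joint = omega_motor / 37 = 5.3039 rad/s
v = omega_joint * r = 5.3039 * 6.2
= 32.8843 m/s


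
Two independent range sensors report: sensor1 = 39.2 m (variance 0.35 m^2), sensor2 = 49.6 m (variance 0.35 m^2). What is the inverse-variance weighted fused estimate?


w1 = (1/var1) / (1/var1 + 1/var2)
   = 2.8571 / (2.8571 + 2.8571) = 0.5
w2 = 1 - w1 = 0.5
fused = w1*s1 + w2*s2 = 19.6 + 24.8
= 44.4 m


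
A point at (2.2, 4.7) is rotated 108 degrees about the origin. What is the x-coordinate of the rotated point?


x' = x*cos(theta) - y*sin(theta)
cos(108 deg) = -0.309, sin(108 deg) = 0.9511
x' = 2.2 * -0.309 - 4.7 * 0.9511
= -0.6798 - 4.47
= -5.1498


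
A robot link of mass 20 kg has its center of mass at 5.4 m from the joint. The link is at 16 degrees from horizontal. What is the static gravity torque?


tau = m*g*L*cos(angle)
= 20 * 9.81 * 5.4 * cos(16 deg)
= 20 * 9.81 * 5.4 * 0.9613
= 1018.4375 Nm


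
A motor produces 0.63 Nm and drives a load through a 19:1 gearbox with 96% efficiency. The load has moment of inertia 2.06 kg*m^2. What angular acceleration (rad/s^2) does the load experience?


tau_out = tau_motor * N * eta
= 0.63 * 19 * 0.96 = 11.4912 Nm
alpha = tau_out / I = 11.4912 / 2.06
= 5.5783 rad/s^2


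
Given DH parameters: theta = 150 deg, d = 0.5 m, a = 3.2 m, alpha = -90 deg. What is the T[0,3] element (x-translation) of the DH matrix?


T[0,3] = a * cos(theta)
= 3.2 * cos(150 deg)
= 3.2 * -0.866
= -2.7713


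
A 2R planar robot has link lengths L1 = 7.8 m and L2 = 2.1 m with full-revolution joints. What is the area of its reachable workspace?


r_max = L1 + L2 = 9.9 m
r_min = |L1 - L2| = 5.7 m
Area = pi*(r_max^2 - r_min^2)
= pi*(98.01 - 32.49)
= pi * 65.52
= 205.8372 m^2


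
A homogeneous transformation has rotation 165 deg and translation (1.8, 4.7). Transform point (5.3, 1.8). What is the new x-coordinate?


x' = cos(theta)*px - sin(theta)*py + tx
= -0.9659*5.3 - 0.2588*1.8 + 1.8
= -3.7853


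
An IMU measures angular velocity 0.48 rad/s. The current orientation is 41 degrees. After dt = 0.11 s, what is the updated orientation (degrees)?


delta_theta = w * dt = 0.48 * 0.11 = 0.0528 rad
= 3.0252 deg
theta_new = 41 + 3.0252 = 44.0252 deg


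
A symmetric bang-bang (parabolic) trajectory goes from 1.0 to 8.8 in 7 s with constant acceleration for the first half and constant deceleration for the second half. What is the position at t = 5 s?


Symmetric rest-to-rest: each phase covers (pf-p0)/2 in time T/2. 0.5*a*(T/2)^2 = (pf-p0)/2 => a = 4*(pf-p0)/T^2
a = 4*(8.8-1.0)/7^2 = 0.6367
t = 5 is in the deceleration phase (t > T/2).
p = pf - 0.5*a*(T-t)^2 = 8.8 - 0.5*0.6367*2^2
= 7.5265


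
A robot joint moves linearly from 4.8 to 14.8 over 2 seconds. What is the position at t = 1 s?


s = t/T = 1/2 = 0.5
p(t) = p0 + (pf-p0)*s
= 4.8 + (14.8 - 4.8) * 0.5
= 9.8


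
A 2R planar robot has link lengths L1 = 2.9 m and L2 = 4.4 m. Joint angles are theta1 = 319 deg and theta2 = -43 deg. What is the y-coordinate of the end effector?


Convert angles to radians: theta1 = 5.5676, theta2 = -0.7505
y = L1*sin(theta1) + L2*sin(theta1+theta2)
y = -1.9026 + -4.3759
y = -6.2785


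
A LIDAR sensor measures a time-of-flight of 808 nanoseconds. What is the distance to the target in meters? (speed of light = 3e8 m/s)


tof = 808 ns = 8.08e-07 s
dist = c * tof / 2
= 3e8 * 8.08e-07 / 2
= 121.2 m


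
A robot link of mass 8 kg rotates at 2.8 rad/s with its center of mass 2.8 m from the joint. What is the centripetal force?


F = m * omega^2 * r
= 8 * 2.8^2 * 2.8
= 8 * 7.84 * 2.8
= 175.616 N


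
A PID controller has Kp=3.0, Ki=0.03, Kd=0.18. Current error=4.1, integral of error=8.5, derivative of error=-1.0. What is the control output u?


u = Kp*e + Ki*int(e) + Kd*de/dt
= 3.0*4.1 + 0.03*8.5 + 0.18*(-1.0)
= 12.3 + 0.255 + -0.18
= 12.375


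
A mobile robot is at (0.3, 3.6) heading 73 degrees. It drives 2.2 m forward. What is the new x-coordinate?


x_new = x0 + d*cos(theta)
= 0.3 + 2.2*cos(73)
= 0.3 + 0.6432
= 0.9432


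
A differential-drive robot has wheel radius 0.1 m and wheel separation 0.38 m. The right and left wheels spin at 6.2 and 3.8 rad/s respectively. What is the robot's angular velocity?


vR = r*wR = 0.1*6.2 = 0.62 m/s
vL = r*wL = 0.1*3.8 = 0.38 m/s
v = (vR+vL)/2 = 0.5 m/s
omega = (vR-vL)/L = 0.6316 rad/s
angular velocity = 0.6316 rad/s


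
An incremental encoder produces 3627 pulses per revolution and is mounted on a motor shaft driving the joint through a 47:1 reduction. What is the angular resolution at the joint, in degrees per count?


counts per rev = 3627
effective counts at joint = 3627 * 47 = 170469
resolution = 360 / 170469
= 0.0021 deg/count


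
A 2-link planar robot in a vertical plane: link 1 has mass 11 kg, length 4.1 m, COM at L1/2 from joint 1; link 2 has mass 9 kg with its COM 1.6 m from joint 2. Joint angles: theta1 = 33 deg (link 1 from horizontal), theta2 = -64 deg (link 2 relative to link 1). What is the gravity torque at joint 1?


Horizontal distance from joint 1 to link-1 COM:
  x_c1 = (L1/2)*cos(t1) = 2.05 * 0.8387 = 1.7193 m
Horizontal distance from joint 1 to link-2 COM:
  x_c2 = L1*cos(t1) + Lc2*cos(t1+t2)
       = 4.1*0.8387 + 1.6*0.8572 = 4.81 m
tau1 = m1*g*x_c1 + m2*g*x_c2
     = 11*9.81*1.7193 + 9*9.81*4.81
     = 185.5269 + 424.6764
     = 610.2033 Nm
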